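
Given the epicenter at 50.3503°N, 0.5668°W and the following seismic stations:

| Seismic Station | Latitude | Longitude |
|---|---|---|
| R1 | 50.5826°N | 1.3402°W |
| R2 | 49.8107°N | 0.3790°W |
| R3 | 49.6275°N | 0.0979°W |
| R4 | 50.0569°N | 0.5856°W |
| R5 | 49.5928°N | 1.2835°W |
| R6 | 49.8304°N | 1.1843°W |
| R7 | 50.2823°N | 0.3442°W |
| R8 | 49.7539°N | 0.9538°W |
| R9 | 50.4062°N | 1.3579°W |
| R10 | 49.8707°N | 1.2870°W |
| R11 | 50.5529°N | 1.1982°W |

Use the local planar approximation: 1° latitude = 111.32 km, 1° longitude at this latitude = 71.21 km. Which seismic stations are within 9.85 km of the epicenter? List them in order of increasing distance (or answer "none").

none

Distances from 50.3503°N, 0.5668°W:
R1: 60.8428 km
R2: 61.5389 km
R3: 87.1152 km
R4: 32.6887 km
R5: 98.5666 km
R6: 72.6849 km
R7: 17.5661 km
R8: 71.8836 km
R9: 56.6769 km
R10: 74.0310 km
R11: 50.3015 km
Threshold 9.85 km: none within range.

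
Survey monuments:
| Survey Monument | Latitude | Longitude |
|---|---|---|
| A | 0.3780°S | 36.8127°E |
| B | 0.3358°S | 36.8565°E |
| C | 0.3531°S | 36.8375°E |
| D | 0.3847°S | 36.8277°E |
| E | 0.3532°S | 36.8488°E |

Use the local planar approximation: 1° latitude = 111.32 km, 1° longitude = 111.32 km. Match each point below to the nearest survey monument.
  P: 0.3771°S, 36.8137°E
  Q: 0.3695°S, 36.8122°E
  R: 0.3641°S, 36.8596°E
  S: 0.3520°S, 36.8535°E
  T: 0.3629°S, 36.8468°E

P→A; Q→A; R→E; S→E; T→E

P at 0.3771°S, 36.8137°E:
  A: 0.1498 km
  B: 6.6210 km
  C: 3.7626 km
  D: 1.7733 km
  E: 4.7271 km
  → nearest: A (0.1498 km)
Q at 0.3695°S, 36.8122°E:
  A: 0.9479 km
  B: 6.1962 km
  C: 3.3563 km
  D: 2.4167 km
  E: 4.4601 km
  → nearest: A (0.9479 km)
R at 0.3641°S, 36.8596°E:
  A: 5.4454 km
  B: 3.1692 km
  C: 2.7481 km
  D: 4.2272 km
  E: 1.7081 km
  → nearest: E (1.7081 km)
S at 0.3520°S, 36.8535°E:
  A: 5.3857 km
  B: 1.8340 km
  C: 1.7853 km
  D: 4.6368 km
  E: 0.5400 km
  → nearest: E (0.5400 km)
T at 0.3629°S, 36.8468°E:
  A: 4.1515 km
  B: 3.2042 km
  C: 1.5040 km
  D: 3.2265 km
  E: 1.1025 km
  → nearest: E (1.1025 km)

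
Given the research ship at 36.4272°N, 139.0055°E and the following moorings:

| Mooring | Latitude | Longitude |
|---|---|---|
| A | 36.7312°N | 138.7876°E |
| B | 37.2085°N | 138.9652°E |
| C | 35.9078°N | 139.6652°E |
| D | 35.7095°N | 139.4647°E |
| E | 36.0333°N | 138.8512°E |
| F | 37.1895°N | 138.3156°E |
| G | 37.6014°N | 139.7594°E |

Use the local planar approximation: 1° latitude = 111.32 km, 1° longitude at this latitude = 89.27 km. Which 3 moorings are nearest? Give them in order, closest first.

Distances from 36.4272°N, 139.0055°E:
A: 39.0334 km
B: 87.0487 km
C: 82.5306 km
D: 89.7971 km
E: 45.9615 km
F: 104.8527 km
G: 147.0204 km
Sorted: A (39.0334 km) < E (45.9615 km) < C (82.5306 km) < B (87.0487 km) < D (89.7971 km) < …

A, E, C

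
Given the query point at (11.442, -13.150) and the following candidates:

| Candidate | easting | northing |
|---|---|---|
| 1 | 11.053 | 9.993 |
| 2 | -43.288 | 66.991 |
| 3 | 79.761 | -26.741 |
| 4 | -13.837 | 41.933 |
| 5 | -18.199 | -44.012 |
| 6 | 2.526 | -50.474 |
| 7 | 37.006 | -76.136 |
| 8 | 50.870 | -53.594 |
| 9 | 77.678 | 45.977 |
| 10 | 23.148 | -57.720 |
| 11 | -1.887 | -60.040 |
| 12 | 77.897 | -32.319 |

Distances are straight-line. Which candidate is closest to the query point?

1

Distances from (11.442, -13.150):
1: √((-0.389)² + (23.143)²) = √(0.15132 + 535.59845) = 23.146
2: √((-54.730)² + (80.141)²) = √(2995.37290 + 6422.57988) = 97.046
3: √((68.319)² + (-13.591)²) = √(4667.48576 + 184.71528) = 69.658
4: √((-25.279)² + (55.083)²) = √(639.02784 + 3034.13689) = 60.607
5: √((-29.641)² + (-30.862)²) = √(878.58888 + 952.46304) = 42.791
6: √((-8.916)² + (-37.324)²) = √(79.49506 + 1393.08098) = 38.374
7: √((25.564)² + (-62.986)²) = √(653.51810 + 3967.23620) = 67.976
8: √((39.428)² + (-40.444)²) = √(1554.56718 + 1635.71714) = 56.483
9: √((66.236)² + (59.127)²) = √(4387.20770 + 3496.00213) = 88.787
10: √((11.706)² + (-44.570)²) = √(137.03044 + 1986.48490) = 46.082
11: √((-13.329)² + (-46.890)²) = √(177.66224 + 2198.67210) = 48.748
12: √((66.455)² + (-19.169)²) = √(4416.26703 + 367.45056) = 69.164
Minimum: 1 at 23.146.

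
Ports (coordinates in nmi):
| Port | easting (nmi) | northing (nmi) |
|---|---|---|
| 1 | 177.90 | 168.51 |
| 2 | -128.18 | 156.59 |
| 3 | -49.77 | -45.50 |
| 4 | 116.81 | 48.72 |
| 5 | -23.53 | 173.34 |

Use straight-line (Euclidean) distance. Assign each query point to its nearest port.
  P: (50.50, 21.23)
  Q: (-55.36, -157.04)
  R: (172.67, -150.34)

P at (50.50, 21.23):
  1: √((127.40)² + (147.28)²) = √(16230.7600 + 21691.3984) = 194.74 nmi
  2: √((-178.68)² + (135.36)²) = √(31926.5424 + 18322.3296) = 224.16 nmi
  3: √((-100.27)² + (-66.73)²) = √(10054.0729 + 4452.8929) = 120.44 nmi
  4: √((66.31)² + (27.49)²) = √(4397.0161 + 755.7001) = 71.78 nmi
  5: √((-74.03)² + (152.11)²) = √(5480.4409 + 23137.4521) = 169.17 nmi
  → nearest: 4 (71.78 nmi)
Q at (-55.36, -157.04):
  1: √((233.26)² + (325.55)²) = √(54410.2276 + 105982.8025) = 400.49 nmi
  2: √((-72.82)² + (313.63)²) = √(5302.7524 + 98363.7769) = 321.97 nmi
  3: √((5.59)² + (111.54)²) = √(31.2481 + 12441.1716) = 111.68 nmi
  4: √((172.17)² + (205.76)²) = √(29642.5089 + 42337.1776) = 268.29 nmi
  5: √((31.83)² + (330.38)²) = √(1013.1489 + 109150.9444) = 331.91 nmi
  → nearest: 3 (111.68 nmi)
R at (172.67, -150.34):
  1: √((5.23)² + (318.85)²) = √(27.3529 + 101665.3225) = 318.89 nmi
  2: √((-300.85)² + (306.93)²) = √(90510.7225 + 94206.0249) = 429.79 nmi
  3: √((-222.44)² + (104.84)²) = √(49479.5536 + 10991.4256) = 245.91 nmi
  4: √((-55.86)² + (199.06)²) = √(3120.3396 + 39624.8836) = 206.75 nmi
  5: √((-196.20)² + (323.68)²) = √(38494.4400 + 104768.7424) = 378.50 nmi
  → nearest: 4 (206.75 nmi)

P→4; Q→3; R→4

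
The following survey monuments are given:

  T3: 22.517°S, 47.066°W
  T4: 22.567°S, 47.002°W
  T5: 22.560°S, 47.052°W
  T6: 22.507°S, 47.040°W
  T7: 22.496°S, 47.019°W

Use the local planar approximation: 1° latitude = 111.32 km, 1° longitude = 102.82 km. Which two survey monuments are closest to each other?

T6 and T7

Pairwise distances:
T3–T4: 8.619 km
T3–T5: 4.999 km
T3–T6: 2.896 km
T3–T7: 5.368 km
T4–T5: 5.200 km
T4–T6: 7.738 km
T4–T7: 8.095 km
T5–T6: 6.028 km
T5–T7: 7.891 km
T6–T7: 2.482 km
Closest pair: T6–T7 at 2.482 km.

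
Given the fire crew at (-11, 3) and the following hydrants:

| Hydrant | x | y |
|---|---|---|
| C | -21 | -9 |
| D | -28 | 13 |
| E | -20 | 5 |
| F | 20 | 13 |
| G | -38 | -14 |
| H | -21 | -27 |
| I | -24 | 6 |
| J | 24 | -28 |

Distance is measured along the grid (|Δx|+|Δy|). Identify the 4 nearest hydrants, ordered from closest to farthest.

Distances from (-11, 3):
C: 22
D: 27
E: 11
F: 41
G: 44
H: 40
I: 16
J: 66
Sorted: E (11) < I (16) < C (22) < D (27) < H (40) < F (41) < …

E, I, C, D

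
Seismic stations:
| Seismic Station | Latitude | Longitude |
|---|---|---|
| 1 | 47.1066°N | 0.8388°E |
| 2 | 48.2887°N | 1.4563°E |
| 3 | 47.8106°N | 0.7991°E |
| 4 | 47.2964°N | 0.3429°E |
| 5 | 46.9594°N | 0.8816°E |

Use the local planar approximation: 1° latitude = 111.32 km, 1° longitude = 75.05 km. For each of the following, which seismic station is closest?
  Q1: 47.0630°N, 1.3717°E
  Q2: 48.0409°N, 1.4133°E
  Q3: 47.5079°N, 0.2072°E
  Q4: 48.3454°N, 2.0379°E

Q1→5; Q2→2; Q3→4; Q4→2

Q1 at 47.0630°N, 1.3717°E:
  1: √((0.0436·111.32)² + (-0.5329·75.05)²) = √(23.556967 + 1599.531634) = 40.2876 km
  2: √((1.2257·111.32)² + (0.0846·75.05)²) = √(18617.217285 + 40.312722) = 136.5926 km
  3: √((0.7476·111.32)² + (-0.5726·75.05)²) = √(6926.039766 + 1846.732875) = 93.6631 km
  4: √((0.2334·111.32)² + (-1.0288·75.05)²) = √(675.068897 + 5961.606467) = 81.4658 km
  5: √((-0.1036·111.32)² + (-0.4901·75.05)²) = √(133.004369 + 1352.915892) = 38.5476 km
  → nearest: 5 (38.5476 km)
Q2 at 48.0409°N, 1.4133°E:
  1: √((-0.9343·111.32)² + (-0.5745·75.05)²) = √(10817.305447 + 1859.008858) = 112.5891 km
  2: √((0.2478·111.32)² + (0.0430·75.05)²) = √(760.937521 + 10.414497) = 27.7732 km
  3: √((-0.2303·111.32)² + (-0.6142·75.05)²) = √(657.255564 + 2124.814480) = 52.7453 km
  4: √((-0.7445·111.32)² + (-1.0704·75.05)²) = √(6868.719788 + 6453.474436) = 115.4218 km
  5: √((-1.0815·111.32)² + (-0.5317·75.05)²) = √(14494.373319 + 1592.336000) = 126.8334 km
  → nearest: 2 (27.7732 km)
Q3 at 47.5079°N, 0.2072°E:
  1: √((-0.4013·111.32)² + (0.6316·75.05)²) = √(1995.651555 + 2246.909786) = 65.1349 km
  2: √((0.7808·111.32)² + (1.2491·75.05)²) = √(7554.852761 + 8788.116588) = 127.8396 km
  3: √((0.3027·111.32)² + (0.5919·75.05)²) = √(1135.458425 + 1973.322524) = 55.7564 km
  4: √((-0.2115·111.32)² + (0.1357·75.05)²) = √(554.328412 + 103.719661) = 25.6524 km
  5: √((-0.5485·111.32)² + (0.6744·75.05)²) = √(3728.203923 + 2561.748652) = 79.3092 km
  → nearest: 4 (25.6524 km)
Q4 at 48.3454°N, 2.0379°E:
  1: √((-1.2388·111.32)² + (-1.1991·75.05)²) = √(19017.296983 + 8098.641957) = 164.6692 km
  2: √((-0.0567·111.32)² + (-0.5816·75.05)²) = √(39.839375 + 1905.242185) = 44.1031 km
  3: √((-0.5348·111.32)² + (-1.2388·75.05)²) = √(3544.289536 + 8643.781627) = 110.3996 km
  4: √((-1.0490·111.32)² + (-1.6950·75.05)²) = √(13636.325889 + 16182.320495) = 172.6808 km
  5: √((-1.3860·111.32)² + (-1.1563·75.05)²) = √(23805.255982 + 7530.823071) = 177.0200 km
  → nearest: 2 (44.1031 km)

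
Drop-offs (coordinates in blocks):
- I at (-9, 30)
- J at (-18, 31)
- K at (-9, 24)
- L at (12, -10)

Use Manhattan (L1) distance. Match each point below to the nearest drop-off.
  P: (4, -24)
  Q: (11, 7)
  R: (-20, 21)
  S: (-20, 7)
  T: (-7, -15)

P at (4, -24):
  I: 67 blocks
  J: 77 blocks
  K: 61 blocks
  L: 22 blocks
  → nearest: L (22 blocks)
Q at (11, 7):
  I: 43 blocks
  J: 53 blocks
  K: 37 blocks
  L: 18 blocks
  → nearest: L (18 blocks)
R at (-20, 21):
  I: 20 blocks
  J: 12 blocks
  K: 14 blocks
  L: 63 blocks
  → nearest: J (12 blocks)
S at (-20, 7):
  I: 34 blocks
  J: 26 blocks
  K: 28 blocks
  L: 49 blocks
  → nearest: J (26 blocks)
T at (-7, -15):
  I: 47 blocks
  J: 57 blocks
  K: 41 blocks
  L: 24 blocks
  → nearest: L (24 blocks)

P→L; Q→L; R→J; S→J; T→L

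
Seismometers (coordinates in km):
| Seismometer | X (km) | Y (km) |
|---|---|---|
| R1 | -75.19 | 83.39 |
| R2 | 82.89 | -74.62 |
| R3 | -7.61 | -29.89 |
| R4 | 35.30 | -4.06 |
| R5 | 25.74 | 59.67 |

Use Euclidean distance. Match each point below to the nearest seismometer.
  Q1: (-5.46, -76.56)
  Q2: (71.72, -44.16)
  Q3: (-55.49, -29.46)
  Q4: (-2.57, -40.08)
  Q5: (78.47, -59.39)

Q1→R3; Q2→R2; Q3→R3; Q4→R3; Q5→R2

Q1 at (-5.46, -76.56):
  R1: √((-69.73)² + (159.95)²) = √(4862.2729 + 25584.0025) = 174.49 km
  R2: √((88.35)² + (1.94)²) = √(7805.7225 + 3.7636) = 88.37 km
  R3: √((-2.15)² + (46.67)²) = √(4.6225 + 2178.0889) = 46.72 km
  R4: √((40.76)² + (72.50)²) = √(1661.3776 + 5256.2500) = 83.17 km
  R5: √((31.20)² + (136.23)²) = √(973.4400 + 18558.6129) = 139.76 km
  → nearest: R3 (46.72 km)
Q2 at (71.72, -44.16):
  R1: √((-146.91)² + (127.55)²) = √(21582.5481 + 16269.0025) = 194.55 km
  R2: √((11.17)² + (-30.46)²) = √(124.7689 + 927.8116) = 32.44 km
  R3: √((-79.33)² + (14.27)²) = √(6293.2489 + 203.6329) = 80.60 km
  R4: √((-36.42)² + (40.10)²) = √(1326.4164 + 1608.0100) = 54.17 km
  R5: √((-45.98)² + (103.83)²) = √(2114.1604 + 10780.6689) = 113.56 km
  → nearest: R2 (32.44 km)
Q3 at (-55.49, -29.46):
  R1: √((-19.70)² + (112.85)²) = √(388.0900 + 12735.1225) = 114.56 km
  R2: √((138.38)² + (-45.16)²) = √(19149.0244 + 2039.4256) = 145.56 km
  R3: √((47.88)² + (-0.43)²) = √(2292.4944 + 0.1849) = 47.88 km
  R4: √((90.79)² + (25.40)²) = √(8242.8241 + 645.1600) = 94.28 km
  R5: √((81.23)² + (89.13)²) = √(6598.3129 + 7944.1569) = 120.59 km
  → nearest: R3 (47.88 km)
Q4 at (-2.57, -40.08):
  R1: √((-72.62)² + (123.47)²) = √(5273.6644 + 15244.8409) = 143.24 km
  R2: √((85.46)² + (-34.54)²) = √(7303.4116 + 1193.0116) = 92.18 km
  R3: √((-5.04)² + (10.19)²) = √(25.4016 + 103.8361) = 11.37 km
  R4: √((37.87)² + (36.02)²) = √(1434.1369 + 1297.4404) = 52.26 km
  R5: √((28.31)² + (99.75)²) = √(801.4561 + 9950.0625) = 103.69 km
  → nearest: R3 (11.37 km)
Q5 at (78.47, -59.39):
  R1: √((-153.66)² + (142.78)²) = √(23611.3956 + 20386.1284) = 209.76 km
  R2: √((4.42)² + (-15.23)²) = √(19.5364 + 231.9529) = 15.86 km
  R3: √((-86.08)² + (29.50)²) = √(7409.7664 + 870.2500) = 90.99 km
  R4: √((-43.17)² + (55.33)²) = √(1863.6489 + 3061.4089) = 70.18 km
  R5: √((-52.73)² + (119.06)²) = √(2780.4529 + 14175.2836) = 130.21 km
  → nearest: R2 (15.86 km)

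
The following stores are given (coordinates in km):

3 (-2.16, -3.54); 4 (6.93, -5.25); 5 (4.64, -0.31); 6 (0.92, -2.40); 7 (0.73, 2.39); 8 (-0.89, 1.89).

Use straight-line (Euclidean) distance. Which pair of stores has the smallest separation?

7 and 8

Pairwise distances:
7–8: √((-1.62)² + (-0.50)²) = √(2.6244 + 0.2500) = 1.70 km
3–6: √((3.08)² + (1.14)²) = √(9.4864 + 1.2996) = 3.28 km
5–6: √((-3.72)² + (-2.09)²) = √(13.8384 + 4.3681) = 4.27 km
6–8: √((-1.81)² + (4.29)²) = √(3.2761 + 18.4041) = 4.66 km
5–7: √((-3.91)² + (2.70)²) = √(15.2881 + 7.2900) = 4.75 km
6–7: √((-0.19)² + (4.79)²) = √(0.0361 + 22.9441) = 4.79 km
4–5: √((-2.29)² + (4.94)²) = √(5.2441 + 24.4036) = 5.44 km
3–8: √((1.27)² + (5.43)²) = √(1.6129 + 29.4849) = 5.58 km
5–8: √((-5.53)² + (2.20)²) = √(30.5809 + 4.8400) = 5.95 km
3–7: √((2.89)² + (5.93)²) = √(8.3521 + 35.1649) = 6.60 km
4–6: √((-6.01)² + (2.85)²) = √(36.1201 + 8.1225) = 6.65 km
3–5: √((6.80)² + (3.23)²) = √(46.2400 + 10.4329) = 7.53 km
3–4: √((9.09)² + (-1.71)²) = √(82.6281 + 2.9241) = 9.25 km
4–7: √((-6.20)² + (7.64)²) = √(38.4400 + 58.3696) = 9.84 km
4–8: √((-7.82)² + (7.14)²) = √(61.1524 + 50.9796) = 10.59 km
Closest pair: 7–8 at 1.70 km.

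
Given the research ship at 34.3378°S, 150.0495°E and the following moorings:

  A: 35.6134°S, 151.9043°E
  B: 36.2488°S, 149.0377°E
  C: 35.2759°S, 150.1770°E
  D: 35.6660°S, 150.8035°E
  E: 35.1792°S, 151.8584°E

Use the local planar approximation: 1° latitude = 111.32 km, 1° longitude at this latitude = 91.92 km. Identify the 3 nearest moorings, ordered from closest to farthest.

Distances from 34.3378°S, 150.0495°E:
A: 221.8826 km
B: 232.1745 km
C: 105.0849 km
D: 163.2934 km
E: 190.8406 km
Sorted: C (105.0849 km) < D (163.2934 km) < E (190.8406 km) < A (221.8826 km) < B (232.1745 km)

C, D, E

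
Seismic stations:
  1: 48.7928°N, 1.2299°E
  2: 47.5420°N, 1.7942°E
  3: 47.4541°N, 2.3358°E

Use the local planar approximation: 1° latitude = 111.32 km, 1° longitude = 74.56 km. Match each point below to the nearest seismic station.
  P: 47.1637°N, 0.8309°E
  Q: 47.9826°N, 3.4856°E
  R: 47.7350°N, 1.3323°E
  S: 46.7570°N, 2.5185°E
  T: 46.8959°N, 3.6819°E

P at 47.1637°N, 0.8309°E:
  1: 183.7753 km
  2: 83.2592 km
  3: 116.7694 km
  → nearest: 2 (83.2592 km)
Q at 47.9826°N, 3.4856°E:
  1: 190.8421 km
  2: 135.3130 km
  3: 103.9748 km
  → nearest: 3 (103.9748 km)
R at 47.7350°N, 1.3323°E:
  1: 118.0016 km
  2: 40.5914 km
  3: 81.0924 km
  → nearest: 2 (40.5914 km)
S at 46.7570°N, 2.5185°E:
  1: 246.1503 km
  2: 102.7266 km
  3: 78.7877 km
  → nearest: 3 (78.7877 km)
T at 46.8959°N, 3.6819°E:
  1: 279.3087 km
  2: 158.0593 km
  3: 118.0441 km
  → nearest: 3 (118.0441 km)

P→2; Q→3; R→2; S→3; T→3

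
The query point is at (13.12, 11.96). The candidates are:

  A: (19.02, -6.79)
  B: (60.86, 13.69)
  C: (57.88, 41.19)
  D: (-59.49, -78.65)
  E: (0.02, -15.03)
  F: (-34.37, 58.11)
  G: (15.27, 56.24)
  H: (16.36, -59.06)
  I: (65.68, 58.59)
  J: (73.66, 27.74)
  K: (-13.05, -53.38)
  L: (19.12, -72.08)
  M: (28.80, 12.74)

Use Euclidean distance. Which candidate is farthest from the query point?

D

Distances from (13.12, 11.96):
A: 19.66
B: 47.77
C: 53.46
D: 116.11
E: 30.00
F: 66.22
G: 44.33
H: 71.09
I: 70.26
J: 62.56
K: 70.39
L: 84.25
M: 15.70
Maximum: D at 116.11.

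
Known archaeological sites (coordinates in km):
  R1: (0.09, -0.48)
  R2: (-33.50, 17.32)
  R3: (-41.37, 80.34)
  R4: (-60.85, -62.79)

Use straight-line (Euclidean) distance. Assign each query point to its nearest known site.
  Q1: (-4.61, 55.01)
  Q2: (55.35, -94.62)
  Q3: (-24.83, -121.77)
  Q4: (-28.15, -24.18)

Q1 at (-4.61, 55.01):
  R1: 55.69 km
  R2: 47.49 km
  R3: 44.64 km
  R4: 130.54 km
  → nearest: R3 (44.64 km)
Q2 at (55.35, -94.62):
  R1: 109.16 km
  R2: 142.92 km
  R3: 199.91 km
  R4: 120.48 km
  → nearest: R1 (109.16 km)
Q3 at (-24.83, -121.77):
  R1: 123.82 km
  R2: 139.36 km
  R3: 202.79 km
  R4: 69.11 km
  → nearest: R4 (69.11 km)
Q4 at (-28.15, -24.18):
  R1: 36.87 km
  R2: 41.84 km
  R3: 105.35 km
  R4: 50.60 km
  → nearest: R1 (36.87 km)

Q1→R3; Q2→R1; Q3→R4; Q4→R1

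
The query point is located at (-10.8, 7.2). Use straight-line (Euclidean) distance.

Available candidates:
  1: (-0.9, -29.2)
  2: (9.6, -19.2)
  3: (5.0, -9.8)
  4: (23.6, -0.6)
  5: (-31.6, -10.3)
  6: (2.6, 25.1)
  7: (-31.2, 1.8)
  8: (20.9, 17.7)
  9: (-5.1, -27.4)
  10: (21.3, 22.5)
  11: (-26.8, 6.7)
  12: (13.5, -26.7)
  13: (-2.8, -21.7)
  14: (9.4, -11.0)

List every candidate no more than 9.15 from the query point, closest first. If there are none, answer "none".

Distances from (-10.8, 7.2):
1: √((9.9)² + (-36.4)²) = √(98.0100 + 1324.9600) = 37.72
2: √((20.4)² + (-26.4)²) = √(416.1600 + 696.9600) = 33.36
3: √((15.8)² + (-17.0)²) = √(249.6400 + 289.0000) = 23.21
4: √((34.4)² + (-7.8)²) = √(1183.3600 + 60.8400) = 35.27
5: √((-20.8)² + (-17.5)²) = √(432.6400 + 306.2500) = 27.18
6: √((13.4)² + (17.9)²) = √(179.5600 + 320.4100) = 22.36
7: √((-20.4)² + (-5.4)²) = √(416.1600 + 29.1600) = 21.10
8: √((31.7)² + (10.5)²) = √(1004.8900 + 110.2500) = 33.39
9: √((5.7)² + (-34.6)²) = √(32.4900 + 1197.1600) = 35.07
10: √((32.1)² + (15.3)²) = √(1030.4100 + 234.0900) = 35.56
11: √((-16.0)² + (-0.5)²) = √(256.0000 + 0.2500) = 16.01
12: √((24.3)² + (-33.9)²) = √(590.4900 + 1149.2100) = 41.71
13: √((8.0)² + (-28.9)²) = √(64.0000 + 835.2100) = 29.99
14: √((20.2)² + (-18.2)²) = √(408.0400 + 331.2400) = 27.19
Threshold 9.15: none within range.

none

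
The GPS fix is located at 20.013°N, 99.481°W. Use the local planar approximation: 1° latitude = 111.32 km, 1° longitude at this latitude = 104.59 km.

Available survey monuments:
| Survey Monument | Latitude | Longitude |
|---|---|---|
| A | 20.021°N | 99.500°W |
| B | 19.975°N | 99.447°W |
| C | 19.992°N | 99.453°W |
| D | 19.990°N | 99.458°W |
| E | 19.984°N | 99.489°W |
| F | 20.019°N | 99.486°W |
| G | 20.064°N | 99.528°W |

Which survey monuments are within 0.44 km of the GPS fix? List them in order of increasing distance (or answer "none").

Distances from 20.013°N, 99.481°W:
A: 2.178 km
B: 5.526 km
C: 3.747 km
D: 3.513 km
E: 3.335 km
F: 0.848 km
G: 7.510 km
Threshold 0.44 km: none within range.

none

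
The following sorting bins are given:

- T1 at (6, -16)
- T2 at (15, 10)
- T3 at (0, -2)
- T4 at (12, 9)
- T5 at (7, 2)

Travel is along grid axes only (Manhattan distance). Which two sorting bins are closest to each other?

T2 and T4

Pairwise distances:
T1–T2: 35
T1–T3: 20
T1–T4: 31
T1–T5: 19
T2–T3: 27
T2–T4: 4
T2–T5: 16
T3–T4: 23
T3–T5: 11
T4–T5: 12
Closest pair: T2–T4 at 4.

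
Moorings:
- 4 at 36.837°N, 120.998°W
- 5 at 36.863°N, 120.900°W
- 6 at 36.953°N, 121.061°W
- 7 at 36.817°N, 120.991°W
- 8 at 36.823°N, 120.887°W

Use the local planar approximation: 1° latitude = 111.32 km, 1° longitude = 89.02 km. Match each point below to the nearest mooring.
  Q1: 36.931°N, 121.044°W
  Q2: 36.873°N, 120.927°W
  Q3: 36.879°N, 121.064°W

Q1→6; Q2→5; Q3→4

Q1 at 36.931°N, 121.044°W:
  4: 11.237 km
  5: 14.887 km
  6: 2.879 km
  7: 13.539 km
  8: 18.436 km
  → nearest: 6 (2.879 km)
Q2 at 36.873°N, 120.927°W:
  4: 7.484 km
  5: 2.649 km
  6: 14.886 km
  7: 8.445 km
  8: 6.608 km
  → nearest: 5 (2.649 km)
Q3 at 36.879°N, 121.064°W:
  4: 7.509 km
  5: 14.708 km
  6: 8.242 km
  7: 9.480 km
  8: 16.945 km
  → nearest: 4 (7.509 km)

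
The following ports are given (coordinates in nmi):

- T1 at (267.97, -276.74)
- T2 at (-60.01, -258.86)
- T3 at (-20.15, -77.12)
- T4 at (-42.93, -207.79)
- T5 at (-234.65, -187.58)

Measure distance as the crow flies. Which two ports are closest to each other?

Pairwise distances:
T1–T2: 328.47 nmi
T1–T3: 350.52 nmi
T1–T4: 318.45 nmi
T1–T5: 510.47 nmi
T2–T3: 186.06 nmi
T2–T4: 53.85 nmi
T2–T5: 188.63 nmi
T3–T4: 132.64 nmi
T3–T5: 241.27 nmi
T4–T5: 192.78 nmi
Closest pair: T2–T4 at 53.85 nmi.

T2 and T4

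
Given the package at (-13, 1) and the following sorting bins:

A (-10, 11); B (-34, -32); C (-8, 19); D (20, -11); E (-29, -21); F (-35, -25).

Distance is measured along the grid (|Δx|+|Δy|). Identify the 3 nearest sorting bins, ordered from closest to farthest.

A, C, E

Distances from (-13, 1):
A: |3| + |10| = 3 + 10 = 13
B: |-21| + |-33| = 21 + 33 = 54
C: |5| + |18| = 5 + 18 = 23
D: |33| + |-12| = 33 + 12 = 45
E: |-16| + |-22| = 16 + 22 = 38
F: |-22| + |-26| = 22 + 26 = 48
Sorted: A (13) < C (23) < E (38) < D (45) < F (48) < …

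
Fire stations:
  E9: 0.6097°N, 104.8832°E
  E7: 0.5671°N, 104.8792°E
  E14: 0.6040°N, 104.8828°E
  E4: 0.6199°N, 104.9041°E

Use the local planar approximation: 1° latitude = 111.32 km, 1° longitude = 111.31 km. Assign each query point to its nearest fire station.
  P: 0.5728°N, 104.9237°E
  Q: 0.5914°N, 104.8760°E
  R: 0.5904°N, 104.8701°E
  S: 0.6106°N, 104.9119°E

P at 0.5728°N, 104.9237°E:
  E9: 6.0988 km
  E7: 4.9938 km
  E14: 5.7262 km
  E4: 5.6790 km
  → nearest: E7 (4.9938 km)
Q at 0.5914°N, 104.8760°E:
  E9: 2.1891 km
  E7: 2.7284 km
  E14: 1.5938 km
  E4: 4.4552 km
  → nearest: E14 (1.5938 km)
R at 0.5904°N, 104.8701°E:
  E9: 2.5966 km
  E7: 2.7845 km
  E14: 2.0713 km
  E4: 5.0107 km
  → nearest: E14 (2.0713 km)
S at 0.6106°N, 104.9119°E:
  E9: 3.1962 km
  E7: 6.0578 km
  E14: 3.3214 km
  E4: 1.3511 km
  → nearest: E4 (1.3511 km)

P→E7; Q→E14; R→E14; S→E4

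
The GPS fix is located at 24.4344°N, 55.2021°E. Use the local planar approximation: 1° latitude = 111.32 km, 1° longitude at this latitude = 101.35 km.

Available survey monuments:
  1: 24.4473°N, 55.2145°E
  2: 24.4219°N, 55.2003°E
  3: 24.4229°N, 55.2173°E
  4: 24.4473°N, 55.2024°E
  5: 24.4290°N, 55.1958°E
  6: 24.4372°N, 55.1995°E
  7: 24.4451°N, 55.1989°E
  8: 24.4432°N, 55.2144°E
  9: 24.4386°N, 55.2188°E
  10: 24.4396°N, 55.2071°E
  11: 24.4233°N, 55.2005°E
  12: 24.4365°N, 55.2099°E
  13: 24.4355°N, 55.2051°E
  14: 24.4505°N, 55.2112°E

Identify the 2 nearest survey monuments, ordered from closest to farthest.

13, 6

Distances from 24.4344°N, 55.2021°E:
1: √((0.0129·111.32)² + (0.0124·101.35)²) = √(2.062176 + 1.579395) = 1.9083 km
2: √((-0.0125·111.32)² + (-0.0018·101.35)²) = √(1.936272 + 0.033281) = 1.4034 km
3: √((-0.0115·111.32)² + (0.0152·101.35)²) = √(1.638861 + 2.373202) = 2.0030 km
4: √((0.0129·111.32)² + (0.0003·101.35)²) = √(2.062176 + 0.000924) = 1.4363 km
5: √((-0.0054·111.32)² + (-0.0063·101.35)²) = √(0.361355 + 0.407689) = 0.8770 km
6: √((0.0028·111.32)² + (-0.0026·101.35)²) = √(0.097154 + 0.069438) = 0.4082 km
7: √((0.0107·111.32)² + (-0.0032·101.35)²) = √(1.418776 + 0.105183) = 1.2345 km
8: √((0.0088·111.32)² + (0.0123·101.35)²) = √(0.959648 + 1.554024) = 1.5855 km
9: √((0.0042·111.32)² + (0.0167·101.35)²) = √(0.218597 + 2.864709) = 1.7559 km
10: √((0.0052·111.32)² + (0.0050·101.35)²) = √(0.335084 + 0.256796) = 0.7693 km
11: √((-0.0111·111.32)² + (-0.0016·101.35)²) = √(1.526836 + 0.026296) = 1.2462 km
12: √((0.0021·111.32)² + (0.0078·101.35)²) = √(0.054649 + 0.624938) = 0.8244 km
13: √((0.0011·111.32)² + (0.0030·101.35)²) = √(0.014994 + 0.092446) = 0.3278 km
14: √((0.0161·111.32)² + (0.0091·101.35)²) = √(3.212167 + 0.850610) = 2.0156 km
Sorted: 13 (0.3278 km) < 6 (0.4082 km) < 10 (0.7693 km) < 12 (0.8244 km) < …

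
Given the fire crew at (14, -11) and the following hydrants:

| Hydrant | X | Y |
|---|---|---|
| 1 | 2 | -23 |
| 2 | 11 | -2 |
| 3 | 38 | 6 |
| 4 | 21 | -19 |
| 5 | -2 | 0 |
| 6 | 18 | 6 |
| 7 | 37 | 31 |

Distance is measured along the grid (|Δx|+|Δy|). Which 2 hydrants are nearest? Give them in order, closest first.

Distances from (14, -11):
1: |-12| + |-12| = 12 + 12 = 24
2: |-3| + |9| = 3 + 9 = 12
3: |24| + |17| = 24 + 17 = 41
4: |7| + |-8| = 7 + 8 = 15
5: |-16| + |11| = 16 + 11 = 27
6: |4| + |17| = 4 + 17 = 21
7: |23| + |42| = 23 + 42 = 65
Sorted: 2 (12) < 4 (15) < 6 (21) < 1 (24) < …

2, 4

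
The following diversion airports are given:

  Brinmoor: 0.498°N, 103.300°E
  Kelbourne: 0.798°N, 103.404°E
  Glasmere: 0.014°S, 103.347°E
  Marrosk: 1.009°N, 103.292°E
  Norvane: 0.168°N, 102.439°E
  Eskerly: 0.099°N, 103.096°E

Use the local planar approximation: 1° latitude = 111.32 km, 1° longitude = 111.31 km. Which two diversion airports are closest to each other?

Kelbourne and Marrosk

Pairwise distances:
Brinmoor–Kelbourne: √((0.300·111.32)² + (0.104·111.31)²) = √(1115.29282 + 134.00933) = 35.345 km
Brinmoor–Glasmere: √((-0.512·111.32)² + (0.047·111.31)²) = √(3248.52578 + 27.36932) = 57.235 km
Brinmoor–Marrosk: √((0.511·111.32)² + (-0.008·111.31)²) = √(3235.84862 + 0.79295) = 56.891 km
Brinmoor–Norvane: √((-0.330·111.32)² + (-0.861·111.31)²) = √(1349.50431 + 9184.90499) = 102.637 km
Brinmoor–Eskerly: √((-0.399·111.32)² + (-0.204·111.31)²) = √(1972.84146 + 515.61875) = 49.884 km
Kelbourne–Glasmere: √((-0.812·111.32)² + (-0.057·111.31)²) = √(8170.68474 + 40.25484) = 90.614 km
Kelbourne–Marrosk: √((0.211·111.32)² + (-0.112·111.31)²) = √(551.71057 + 155.41911) = 26.592 km
Kelbourne–Norvane: √((-0.630·111.32)² + (-0.965·111.31)²) = √(4918.44132 + 11537.79962) = 128.282 km
Kelbourne–Eskerly: √((-0.699·111.32)² + (-0.308·111.31)²) = √(6054.81317 + 1175.35700) = 85.030 km
Glasmere–Marrosk: √((1.023·111.32)² + (-0.055·111.31)²) = √(12968.73639 + 37.47950) = 114.045 km
Glasmere–Norvane: √((0.182·111.32)² + (-0.908·111.31)²) = √(410.47732 + 10215.03979) = 103.080 km
Glasmere–Eskerly: √((0.113·111.32)² + (-0.251·111.31)²) = √(158.23527 + 780.57710) = 30.640 km
Marrosk–Norvane: √((-0.841·111.32)² + (-0.853·111.31)²) = √(8764.72687 + 9015.01446) = 133.341 km
Marrosk–Eskerly: √((-0.910·111.32)² + (-0.196·111.31)²) = √(10261.93312 + 475.97102) = 103.624 km
Norvane–Eskerly: √((-0.069·111.32)² + (0.657·111.31)²) = √(58.99899 + 5348.09489) = 73.533 km
Closest pair: Kelbourne–Marrosk at 26.592 km.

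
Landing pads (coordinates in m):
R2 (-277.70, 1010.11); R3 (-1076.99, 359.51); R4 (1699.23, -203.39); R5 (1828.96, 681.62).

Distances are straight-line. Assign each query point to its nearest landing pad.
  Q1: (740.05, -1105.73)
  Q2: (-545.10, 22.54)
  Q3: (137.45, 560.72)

Q1→R4; Q2→R3; Q3→R2

Q1 at (740.05, -1105.73):
  R2: 2347.89 m
  R3: 2334.22 m
  R4: 1316.91 m
  R5: 2092.93 m
  → nearest: R4 (1316.91 m)
Q2 at (-545.10, 22.54):
  R2: 1023.13 m
  R3: 629.65 m
  R4: 2255.67 m
  R5: 2463.85 m
  → nearest: R3 (629.65 m)
Q3 at (137.45, 560.72):
  R2: 611.80 m
  R3: 1231.00 m
  R4: 1738.68 m
  R5: 1695.83 m
  → nearest: R2 (611.80 m)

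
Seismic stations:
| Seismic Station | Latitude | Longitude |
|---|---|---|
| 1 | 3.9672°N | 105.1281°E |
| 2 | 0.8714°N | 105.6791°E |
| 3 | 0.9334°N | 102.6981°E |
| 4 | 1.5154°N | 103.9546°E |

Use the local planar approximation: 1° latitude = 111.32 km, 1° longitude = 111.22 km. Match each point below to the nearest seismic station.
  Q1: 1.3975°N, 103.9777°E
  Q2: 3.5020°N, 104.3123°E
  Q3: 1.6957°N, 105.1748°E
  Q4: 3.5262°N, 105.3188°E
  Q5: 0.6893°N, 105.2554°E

Q1→4; Q2→1; Q3→2; Q4→1; Q5→2

Q1 at 1.3975°N, 103.9777°E:
  1: √((2.5697·111.32)² + (1.1504·111.22)²) = √(81829.753769 + 16370.559686) = 313.3693 km
  2: √((-0.5261·111.32)² + (1.7014·111.22)²) = √(3429.912168 + 35807.882390) = 198.0853 km
  3: √((-0.4641·111.32)² + (-1.2796·111.22)²) = √(2669.128805 + 20254.160368) = 151.4044 km
  4: √((0.1179·111.32)² + (-0.0231·111.22)²) = √(172.255860 + 6.600696) = 13.3737 km
  → nearest: 4 (13.3737 km)
Q2 at 3.5020°N, 104.3123°E:
  1: √((0.4652·111.32)² + (0.8158·111.22)²) = √(2681.796425 + 8232.527374) = 104.4716 km
  2: √((-2.6306·111.32)² + (1.3668·111.22)²) = √(85754.323829 + 23108.711024) = 329.9440 km
  3: √((-2.5686·111.32)² + (-1.6142·111.22)²) = √(81759.711770 + 32231.496297) = 337.6258 km
  4: √((-1.9866·111.32)² + (-0.3577·111.22)²) = √(48906.575900 + 1582.718438) = 224.6982 km
  → nearest: 1 (104.4716 km)
Q3 at 1.6957°N, 105.1748°E:
  1: √((2.2715·111.32)² + (-0.0467·111.22)²) = √(63939.888945 + 26.977366) = 252.9167 km
  2: √((-0.8243·111.32)² + (0.5043·111.22)²) = √(8420.095069 + 3145.891339) = 107.5453 km
  3: √((-0.7623·111.32)² + (-2.4767·111.22)²) = √(7201.089935 + 75877.425990) = 288.2334 km
  4: √((-0.1803·111.32)² + (-1.2202·111.22)²) = √(402.844880 + 18417.378895) = 137.1868 km
  → nearest: 2 (107.5453 km)
Q4 at 3.5262°N, 105.3188°E:
  1: √((0.4410·111.32)² + (-0.1907·111.22)²) = √(2410.036246 + 449.849423) = 53.4779 km
  2: √((-2.6548·111.32)² + (0.3603·111.22)²) = √(87339.361622 + 1605.810546) = 298.2368 km
  3: √((-2.5928·111.32)² + (-2.6207·111.22)²) = √(83307.563221 + 84957.240745) = 410.2009 km
  4: √((-2.0108·111.32)² + (-1.3642·111.22)²) = √(50105.355571 + 23020.877395) = 270.4186 km
  → nearest: 1 (53.4779 km)
Q5 at 0.6893°N, 105.2554°E:
  1: √((3.2779·111.32)² + (-0.1273·111.22)²) = √(133148.965292 + 200.457629) = 365.1704 km
  2: √((0.1821·111.32)² + (0.4237·111.22)²) = √(410.928523 + 2220.663271) = 51.2990 km
  3: √((0.2441·111.32)² + (-2.5573·111.22)²) = √(738.383450 + 80896.389457) = 285.7180 km
  4: √((0.8261·111.32)² + (-1.3008·111.22)²) = √(8456.908654 + 20930.848681) = 171.4286 km
  → nearest: 2 (51.2990 km)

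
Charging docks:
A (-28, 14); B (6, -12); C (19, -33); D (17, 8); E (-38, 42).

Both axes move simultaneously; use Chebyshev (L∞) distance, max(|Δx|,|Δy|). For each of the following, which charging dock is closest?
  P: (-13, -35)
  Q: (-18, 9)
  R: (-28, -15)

P at (-13, -35):
  A: 49
  B: 23
  C: 32
  D: 43
  E: 77
  → nearest: B (23)
Q at (-18, 9):
  A: 10
  B: 24
  C: 42
  D: 35
  E: 33
  → nearest: A (10)
R at (-28, -15):
  A: 29
  B: 34
  C: 47
  D: 45
  E: 57
  → nearest: A (29)

P→B; Q→A; R→A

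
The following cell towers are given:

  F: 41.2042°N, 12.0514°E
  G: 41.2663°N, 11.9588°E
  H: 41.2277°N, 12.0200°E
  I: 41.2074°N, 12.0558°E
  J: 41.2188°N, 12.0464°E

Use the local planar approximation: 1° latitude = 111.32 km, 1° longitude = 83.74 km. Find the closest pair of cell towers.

Pairwise distances:
F–I: 0.5125 km
I–J: 1.4934 km
F–J: 1.6783 km
H–J: 2.4226 km
F–H: 3.7091 km
H–I: 3.7542 km
G–H: 6.6879 km
G–J: 9.0427 km
F–G: 10.3884 km
G–I: 10.4389 km
Closest pair: F–I at 0.5125 km.

F and I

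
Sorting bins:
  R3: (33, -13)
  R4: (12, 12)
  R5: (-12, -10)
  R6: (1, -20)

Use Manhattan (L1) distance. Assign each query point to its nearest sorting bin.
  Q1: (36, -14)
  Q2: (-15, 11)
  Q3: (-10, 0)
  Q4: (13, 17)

Q1 at (36, -14):
  R3: 4
  R4: 50
  R5: 52
  R6: 41
  → nearest: R3 (4)
Q2 at (-15, 11):
  R3: 72
  R4: 28
  R5: 24
  R6: 47
  → nearest: R5 (24)
Q3 at (-10, 0):
  R3: 56
  R4: 34
  R5: 12
  R6: 31
  → nearest: R5 (12)
Q4 at (13, 17):
  R3: 50
  R4: 6
  R5: 52
  R6: 49
  → nearest: R4 (6)

Q1→R3; Q2→R5; Q3→R5; Q4→R4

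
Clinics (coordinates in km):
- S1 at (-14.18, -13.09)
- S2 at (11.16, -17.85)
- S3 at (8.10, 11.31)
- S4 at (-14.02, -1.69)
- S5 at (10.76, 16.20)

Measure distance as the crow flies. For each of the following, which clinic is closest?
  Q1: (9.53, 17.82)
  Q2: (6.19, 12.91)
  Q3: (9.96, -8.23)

Q1 at (9.53, 17.82):
  S1: √((-23.71)² + (-30.91)²) = √(562.1641 + 955.4281) = 38.96 km
  S2: √((1.63)² + (-35.67)²) = √(2.6569 + 1272.3489) = 35.71 km
  S3: √((-1.43)² + (-6.51)²) = √(2.0449 + 42.3801) = 6.67 km
  S4: √((-23.55)² + (-19.51)²) = √(554.6025 + 380.6401) = 30.58 km
  S5: √((1.23)² + (-1.62)²) = √(1.5129 + 2.6244) = 2.03 km
  → nearest: S5 (2.03 km)
Q2 at (6.19, 12.91):
  S1: √((-20.37)² + (-26.00)²) = √(414.9369 + 676.0000) = 33.03 km
  S2: √((4.97)² + (-30.76)²) = √(24.7009 + 946.1776) = 31.16 km
  S3: √((1.91)² + (-1.60)²) = √(3.6481 + 2.5600) = 2.49 km
  S4: √((-20.21)² + (-14.60)²) = √(408.4441 + 213.1600) = 24.93 km
  S5: √((4.57)² + (3.29)²) = √(20.8849 + 10.8241) = 5.63 km
  → nearest: S3 (2.49 km)
Q3 at (9.96, -8.23):
  S1: √((-24.14)² + (-4.86)²) = √(582.7396 + 23.6196) = 24.62 km
  S2: √((1.20)² + (-9.62)²) = √(1.4400 + 92.5444) = 9.69 km
  S3: √((-1.86)² + (19.54)²) = √(3.4596 + 381.8116) = 19.63 km
  S4: √((-23.98)² + (6.54)²) = √(575.0404 + 42.7716) = 24.86 km
  S5: √((0.80)² + (24.43)²) = √(0.6400 + 596.8249) = 24.44 km
  → nearest: S2 (9.69 km)

Q1→S5; Q2→S3; Q3→S2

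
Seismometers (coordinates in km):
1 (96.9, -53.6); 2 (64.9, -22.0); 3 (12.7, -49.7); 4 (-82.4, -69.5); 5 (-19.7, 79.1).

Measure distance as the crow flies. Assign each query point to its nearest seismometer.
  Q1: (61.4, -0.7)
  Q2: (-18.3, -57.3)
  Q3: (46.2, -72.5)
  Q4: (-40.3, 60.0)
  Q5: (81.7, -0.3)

Q1→2; Q2→3; Q3→3; Q4→5; Q5→2

Q1 at (61.4, -0.7):
  1: 63.71 km
  2: 21.59 km
  3: 69.08 km
  4: 159.41 km
  5: 113.78 km
  → nearest: 2 (21.59 km)
Q2 at (-18.3, -57.3):
  1: 115.26 km
  2: 90.38 km
  3: 31.92 km
  4: 65.25 km
  5: 136.41 km
  → nearest: 3 (31.92 km)
Q3 at (46.2, -72.5):
  1: 54.11 km
  2: 53.85 km
  3: 40.52 km
  4: 128.63 km
  5: 165.30 km
  → nearest: 3 (40.52 km)
Q4 at (-40.3, 60.0):
  1: 178.13 km
  2: 133.38 km
  3: 121.83 km
  4: 136.17 km
  5: 28.09 km
  → nearest: 5 (28.09 km)
Q5 at (81.7, -0.3):
  1: 55.42 km
  2: 27.44 km
  3: 84.86 km
  4: 178.09 km
  5: 128.79 km
  → nearest: 2 (27.44 km)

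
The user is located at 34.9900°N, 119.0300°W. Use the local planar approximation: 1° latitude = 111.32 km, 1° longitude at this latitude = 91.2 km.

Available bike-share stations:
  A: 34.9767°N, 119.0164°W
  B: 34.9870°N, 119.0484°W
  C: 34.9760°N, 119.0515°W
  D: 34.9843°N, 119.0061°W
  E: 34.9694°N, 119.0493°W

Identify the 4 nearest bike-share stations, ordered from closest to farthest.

B, A, D, C

Distances from 34.9900°N, 119.0300°W:
A: √((-0.0133·111.32)² + (0.0136·91.2)²) = √(2.192046 + 1.538394) = 1.9314 km
B: √((-0.0030·111.32)² + (-0.0184·91.2)²) = √(0.111529 + 2.815952) = 1.7110 km
C: √((-0.0140·111.32)² + (-0.0215·91.2)²) = √(2.428860 + 3.844737) = 2.5047 km
D: √((-0.0057·111.32)² + (0.0239·91.2)²) = √(0.402621 + 4.751005) = 2.2702 km
E: √((-0.0206·111.32)² + (-0.0193·91.2)²) = √(5.258730 + 3.098163) = 2.8908 km
Sorted: B (1.7110 km) < A (1.9314 km) < D (2.2702 km) < C (2.5047 km) < E (2.8908 km)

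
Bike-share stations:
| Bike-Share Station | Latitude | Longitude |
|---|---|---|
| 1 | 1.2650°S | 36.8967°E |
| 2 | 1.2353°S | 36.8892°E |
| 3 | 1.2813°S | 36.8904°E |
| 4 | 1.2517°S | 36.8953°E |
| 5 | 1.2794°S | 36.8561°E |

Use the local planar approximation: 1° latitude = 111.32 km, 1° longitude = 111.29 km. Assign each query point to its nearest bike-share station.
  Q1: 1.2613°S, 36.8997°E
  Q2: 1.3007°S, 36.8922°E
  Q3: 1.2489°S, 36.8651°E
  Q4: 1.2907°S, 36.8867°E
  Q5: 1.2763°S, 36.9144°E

Q1 at 1.2613°S, 36.8997°E:
  1: √((-0.0037·111.32)² + (-0.0030·111.29)²) = √(0.169648 + 0.111469) = 0.5302 km
  2: √((0.0260·111.32)² + (-0.0105·111.29)²) = √(8.377088 + 1.365497) = 3.1213 km
  3: √((-0.0200·111.32)² + (-0.0093·111.29)²) = √(4.956857 + 1.071219) = 2.4552 km
  4: √((0.0096·111.32)² + (-0.0044·111.29)²) = √(1.142060 + 0.239783) = 1.1755 km
  5: √((-0.0181·111.32)² + (-0.0436·111.29)²) = √(4.059790 + 23.544272) = 5.2540 km
  → nearest: 1 (0.5302 km)
Q2 at 1.3007°S, 36.8922°E:
  1: √((0.0357·111.32)² + (0.0045·111.29)²) = √(15.793662 + 0.250806) = 4.0056 km
  2: √((0.0654·111.32)² + (-0.0030·111.29)²) = √(53.003176 + 0.111469) = 7.2880 km
  3: √((0.0194·111.32)² + (-0.0018·111.29)²) = √(4.663907 + 0.040129) = 2.1689 km
  4: √((0.0490·111.32)² + (0.0031·111.29)²) = √(29.753534 + 0.119024) = 5.4656 km
  5: √((0.0213·111.32)² + (-0.0361·111.29)²) = √(5.622191 + 16.140861) = 4.6651 km
  → nearest: 3 (2.1689 km)
Q3 at 1.2489°S, 36.8651°E:
  1: √((-0.0161·111.32)² + (0.0316·111.29)²) = √(3.212167 + 12.367629) = 3.9471 km
  2: √((0.0136·111.32)² + (0.0241·111.29)²) = √(2.292051 + 7.193601) = 3.0799 km
  3: √((-0.0324·111.32)² + (0.0253·111.29)²) = √(13.008775 + 7.927812) = 4.5757 km
  4: √((-0.0028·111.32)² + (0.0302·111.29)²) = √(0.097154 + 11.296039) = 3.3754 km
  5: √((-0.0305·111.32)² + (-0.0090·111.29)²) = √(11.527790 + 1.003223) = 3.5399 km
  → nearest: 2 (3.0799 km)
Q4 at 1.2907°S, 36.8867°E:
  1: √((0.0257·111.32)² + (0.0100·111.29)²) = √(8.184886 + 1.238546) = 3.0698 km
  2: √((0.0554·111.32)² + (0.0025·111.29)²) = √(38.033468 + 0.077409) = 6.1734 km
  3: √((0.0094·111.32)² + (0.0037·111.29)²) = √(1.094970 + 0.169557) = 1.1245 km
  4: √((0.0390·111.32)² + (0.0086·111.29)²) = √(18.848449 + 0.916029) = 4.4457 km
  5: √((0.0113·111.32)² + (-0.0306·111.29)²) = √(1.582353 + 11.597253) = 3.6304 km
  → nearest: 3 (1.1245 km)
Q5 at 1.2763°S, 36.9144°E:
  1: √((0.0113·111.32)² + (-0.0177·111.29)²) = √(1.582353 + 3.880242) = 2.3372 km
  2: √((0.0410·111.32)² + (-0.0252·111.29)²) = √(20.831191 + 7.865265) = 5.3569 km
  3: √((-0.0050·111.32)² + (-0.0240·111.29)²) = √(0.309804 + 7.134027) = 2.7283 km
  4: √((0.0246·111.32)² + (-0.0191·111.29)²) = √(7.499229 + 4.518341) = 3.4666 km
  5: √((-0.0031·111.32)² + (-0.0583·111.29)²) = √(0.119088 + 42.096830) = 6.4974 km
  → nearest: 1 (2.3372 km)

Q1→1; Q2→3; Q3→2; Q4→3; Q5→1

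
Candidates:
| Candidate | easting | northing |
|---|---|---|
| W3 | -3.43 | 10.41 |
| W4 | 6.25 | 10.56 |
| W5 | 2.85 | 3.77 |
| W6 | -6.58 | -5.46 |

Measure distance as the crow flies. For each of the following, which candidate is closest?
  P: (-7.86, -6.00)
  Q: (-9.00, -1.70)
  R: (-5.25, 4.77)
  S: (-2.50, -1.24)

P→W6; Q→W6; R→W3; S→W6

P at (-7.86, -6.00):
  W3: √((4.43)² + (16.41)²) = √(19.6249 + 269.2881) = 17.00
  W4: √((14.11)² + (16.56)²) = √(199.0921 + 274.2336) = 21.76
  W5: √((10.71)² + (9.77)²) = √(114.7041 + 95.4529) = 14.50
  W6: √((1.28)² + (0.54)²) = √(1.6384 + 0.2916) = 1.39
  → nearest: W6 (1.39)
Q at (-9.00, -1.70):
  W3: √((5.57)² + (12.11)²) = √(31.0249 + 146.6521) = 13.33
  W4: √((15.25)² + (12.26)²) = √(232.5625 + 150.3076) = 19.57
  W5: √((11.85)² + (5.47)²) = √(140.4225 + 29.9209) = 13.05
  W6: √((2.42)² + (-3.76)²) = √(5.8564 + 14.1376) = 4.47
  → nearest: W6 (4.47)
R at (-5.25, 4.77):
  W3: √((1.82)² + (5.64)²) = √(3.3124 + 31.8096) = 5.93
  W4: √((11.50)² + (5.79)²) = √(132.2500 + 33.5241) = 12.88
  W5: √((8.10)² + (-1.00)²) = √(65.6100 + 1.0000) = 8.16
  W6: √((-1.33)² + (-10.23)²) = √(1.7689 + 104.6529) = 10.32
  → nearest: W3 (5.93)
S at (-2.50, -1.24):
  W3: √((-0.93)² + (11.65)²) = √(0.8649 + 135.7225) = 11.69
  W4: √((8.75)² + (11.80)²) = √(76.5625 + 139.2400) = 14.69
  W5: √((5.35)² + (5.01)²) = √(28.6225 + 25.1001) = 7.33
  W6: √((-4.08)² + (-4.22)²) = √(16.6464 + 17.8084) = 5.87
  → nearest: W6 (5.87)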